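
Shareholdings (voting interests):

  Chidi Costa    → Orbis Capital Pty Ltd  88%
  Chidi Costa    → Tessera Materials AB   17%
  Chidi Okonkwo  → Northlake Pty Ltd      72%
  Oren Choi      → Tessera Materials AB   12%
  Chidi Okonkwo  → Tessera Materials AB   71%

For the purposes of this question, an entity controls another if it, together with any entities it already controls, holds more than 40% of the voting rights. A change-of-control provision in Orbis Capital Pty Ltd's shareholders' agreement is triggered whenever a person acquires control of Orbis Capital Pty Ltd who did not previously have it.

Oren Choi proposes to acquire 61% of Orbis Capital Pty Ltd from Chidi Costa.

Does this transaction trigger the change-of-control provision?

The purchase adds only to Oren's holdings (Chidi Costa's stake shrinks), so Oren is the only person who could newly come to control Orbis.
Oren's largest direct stake is 12% in Tessera, which does not meet the threshold, so Oren controls no company.
Neither Oren nor any entity Oren controls holds any voting interest in Orbis.
So before the transaction, Oren does not control Orbis.
After the purchase, Oren holds 61% of Orbis directly, and Chidi Costa's stake falls to 27%.
Oren holds 61% of Orbis, so Oren controls Orbis.
Oren did not control Orbis before and does after, so the clause is triggered.

Yes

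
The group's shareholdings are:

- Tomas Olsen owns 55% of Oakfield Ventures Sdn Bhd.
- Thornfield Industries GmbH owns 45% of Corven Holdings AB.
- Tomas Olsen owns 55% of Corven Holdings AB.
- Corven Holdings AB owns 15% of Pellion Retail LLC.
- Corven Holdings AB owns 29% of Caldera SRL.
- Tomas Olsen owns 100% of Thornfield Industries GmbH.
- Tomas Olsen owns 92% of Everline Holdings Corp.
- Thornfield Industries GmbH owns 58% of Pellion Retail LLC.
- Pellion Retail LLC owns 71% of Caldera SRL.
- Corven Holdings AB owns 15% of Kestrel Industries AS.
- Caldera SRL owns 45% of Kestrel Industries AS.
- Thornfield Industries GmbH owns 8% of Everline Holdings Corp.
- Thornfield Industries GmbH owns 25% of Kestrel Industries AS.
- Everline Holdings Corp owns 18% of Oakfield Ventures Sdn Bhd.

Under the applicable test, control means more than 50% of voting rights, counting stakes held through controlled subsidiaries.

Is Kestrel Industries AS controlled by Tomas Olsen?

Yes

Tomas holds 100% of Thornfield, so Tomas controls Thornfield.
Thornfield and Tomas together hold 45% + 55% = 100% of Corven, so Tomas controls Corven.
Thornfield and Corven together hold 58% + 15% = 73% of Pellion, so Tomas controls Pellion.
Corven and Pellion together hold 29% + 71% = 100% of Caldera, so Tomas controls Caldera.
Caldera and Thornfield and Corven together hold 45% + 25% + 15% = 85% of Kestrel, so Tomas controls Kestrel.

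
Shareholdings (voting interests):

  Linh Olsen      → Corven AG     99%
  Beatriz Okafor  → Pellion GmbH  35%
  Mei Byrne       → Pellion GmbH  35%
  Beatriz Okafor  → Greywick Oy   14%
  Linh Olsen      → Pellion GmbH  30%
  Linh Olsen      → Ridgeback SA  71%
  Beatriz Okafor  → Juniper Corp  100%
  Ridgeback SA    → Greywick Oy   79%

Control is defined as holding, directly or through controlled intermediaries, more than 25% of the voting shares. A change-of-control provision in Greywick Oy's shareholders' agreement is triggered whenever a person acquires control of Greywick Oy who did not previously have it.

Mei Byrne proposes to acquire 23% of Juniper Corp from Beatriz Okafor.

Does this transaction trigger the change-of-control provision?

No

The purchase adds only to Mei's holdings (Beatriz's stake shrinks), so Mei is the only person who could newly come to control Greywick.
Mei holds 35% of Pellion, so Mei controls Pellion.
Neither Mei nor any entity Mei controls holds any voting interest in Greywick.
So before the transaction, Mei does not control Greywick.
After the purchase, Mei holds 23% of Juniper directly, and Beatriz's stake falls to 77%.
Mei's side now holds 23% of Juniper, not > 25%, so Mei still does not control Juniper.
After the transaction, neither Mei nor any entity Mei controls holds a voting interest in Greywick, so Mei still does not control it.
No new person acquires control, so the clause is not triggered.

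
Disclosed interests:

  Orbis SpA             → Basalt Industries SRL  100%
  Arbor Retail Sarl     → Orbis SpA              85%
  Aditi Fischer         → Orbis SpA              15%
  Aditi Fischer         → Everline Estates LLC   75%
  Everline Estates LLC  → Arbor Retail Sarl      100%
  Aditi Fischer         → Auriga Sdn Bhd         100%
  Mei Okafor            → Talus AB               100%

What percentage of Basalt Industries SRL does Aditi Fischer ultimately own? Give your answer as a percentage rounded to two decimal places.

78.75%

Aditi reaches Basalt along 2 paths.
Via Orbis: 15% × 100% = 15%.
Via Everline → Arbor → Orbis: 75% × 100% × 85% × 100% = 63.75%.
Total: 15% + 63.75% = 78.75%.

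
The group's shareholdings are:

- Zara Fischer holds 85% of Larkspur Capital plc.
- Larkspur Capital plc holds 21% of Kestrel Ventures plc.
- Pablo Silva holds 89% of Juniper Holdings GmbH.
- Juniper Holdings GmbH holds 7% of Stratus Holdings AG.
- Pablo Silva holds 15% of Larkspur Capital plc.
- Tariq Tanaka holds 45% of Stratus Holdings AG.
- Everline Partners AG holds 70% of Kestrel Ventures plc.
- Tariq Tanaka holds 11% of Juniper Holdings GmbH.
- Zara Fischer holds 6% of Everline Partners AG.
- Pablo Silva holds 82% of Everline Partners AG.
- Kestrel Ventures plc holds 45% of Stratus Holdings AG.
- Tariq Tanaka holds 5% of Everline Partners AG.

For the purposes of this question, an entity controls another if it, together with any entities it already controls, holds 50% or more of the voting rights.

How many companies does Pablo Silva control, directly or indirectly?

Pablo holds 82% of Everline, so Pablo controls Everline.
Pablo holds 89% of Juniper, so Pablo controls Juniper.
Everline holds 70% of Kestrel, so Pablo controls Kestrel.
Kestrel and Juniper together hold 45% + 7% = 52% of Stratus, so Pablo controls Stratus.
No other company's threshold is met.
Pablo controls 4 companies.

4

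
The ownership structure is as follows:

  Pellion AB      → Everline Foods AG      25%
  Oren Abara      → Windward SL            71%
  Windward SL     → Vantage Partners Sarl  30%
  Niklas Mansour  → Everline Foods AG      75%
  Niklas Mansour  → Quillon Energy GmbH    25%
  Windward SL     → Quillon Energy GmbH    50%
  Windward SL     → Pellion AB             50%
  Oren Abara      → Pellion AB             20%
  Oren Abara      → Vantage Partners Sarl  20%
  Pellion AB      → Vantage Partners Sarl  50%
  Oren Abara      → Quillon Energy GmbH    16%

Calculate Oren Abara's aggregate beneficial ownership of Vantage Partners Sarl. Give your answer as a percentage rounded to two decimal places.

69.05%

Oren reaches Vantage along 4 paths.
Via Windward: 71% × 30% = 21.3%.
Direct stake: 20% = 20%.
Via Pellion: 20% × 50% = 10%.
Via Windward → Pellion: 71% × 50% × 50% = 17.75%.
Total: 21.3% + 20% + 10% + 17.75% = 69.05%.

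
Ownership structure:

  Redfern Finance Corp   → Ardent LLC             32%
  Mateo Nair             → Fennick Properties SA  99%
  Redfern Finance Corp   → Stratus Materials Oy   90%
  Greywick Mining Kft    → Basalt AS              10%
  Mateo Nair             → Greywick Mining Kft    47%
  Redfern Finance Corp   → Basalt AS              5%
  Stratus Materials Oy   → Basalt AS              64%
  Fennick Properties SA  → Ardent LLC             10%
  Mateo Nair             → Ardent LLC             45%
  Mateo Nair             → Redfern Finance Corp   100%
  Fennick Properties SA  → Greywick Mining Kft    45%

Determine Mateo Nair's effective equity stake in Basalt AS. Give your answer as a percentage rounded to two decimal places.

71.76%

Mateo reaches Basalt along 4 paths.
Via Redfern: 100% × 5% = 5%.
Via Redfern → Stratus: 100% × 90% × 64% = 57.6%.
Via Fennick → Greywick: 99% × 45% × 10% = 4.455%.
Via Greywick: 47% × 10% = 4.7%.
Total: 5% + 57.6% + 4.455% + 4.7% = 71.755%.
Rounded: 71.76%.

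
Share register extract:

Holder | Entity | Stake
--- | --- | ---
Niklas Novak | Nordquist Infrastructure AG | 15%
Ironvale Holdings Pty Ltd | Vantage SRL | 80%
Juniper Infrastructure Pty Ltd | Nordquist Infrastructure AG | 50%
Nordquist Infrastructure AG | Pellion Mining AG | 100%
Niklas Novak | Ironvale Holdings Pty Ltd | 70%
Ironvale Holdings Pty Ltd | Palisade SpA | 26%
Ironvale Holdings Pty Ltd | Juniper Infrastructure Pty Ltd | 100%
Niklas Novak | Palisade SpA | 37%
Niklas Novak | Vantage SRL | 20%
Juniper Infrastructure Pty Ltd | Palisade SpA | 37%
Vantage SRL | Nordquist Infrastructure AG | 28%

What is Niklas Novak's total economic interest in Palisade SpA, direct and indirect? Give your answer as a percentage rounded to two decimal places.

81.10%

Niklas reaches Palisade along 3 paths.
Via Ironvale: 70% × 26% = 18.2%.
Via Ironvale → Juniper: 70% × 100% × 37% = 25.9%.
Direct stake: 37% = 37%.
Total: 18.2% + 25.9% + 37% = 81.1%.
Rounded: 81.10%.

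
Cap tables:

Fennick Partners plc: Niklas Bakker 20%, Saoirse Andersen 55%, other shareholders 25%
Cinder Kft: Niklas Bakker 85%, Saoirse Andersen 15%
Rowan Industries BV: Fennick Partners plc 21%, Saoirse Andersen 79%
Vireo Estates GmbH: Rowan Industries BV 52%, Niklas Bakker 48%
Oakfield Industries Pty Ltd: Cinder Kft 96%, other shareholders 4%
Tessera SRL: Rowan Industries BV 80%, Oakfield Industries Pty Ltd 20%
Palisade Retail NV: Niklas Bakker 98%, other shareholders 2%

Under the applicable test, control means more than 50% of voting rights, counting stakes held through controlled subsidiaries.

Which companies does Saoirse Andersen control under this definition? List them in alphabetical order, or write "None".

Saoirse holds 55% of Fennick, so Saoirse controls Fennick.
Fennick and Saoirse together hold 21% + 79% = 100% of Rowan, so Saoirse controls Rowan.
Rowan holds 52% of Vireo, so Saoirse controls Vireo.
Rowan holds 80% of Tessera, so Saoirse controls Tessera.
No other company's threshold is met.

Fennick Partners plc, Rowan Industries BV, Tessera SRL, Vireo Estates GmbH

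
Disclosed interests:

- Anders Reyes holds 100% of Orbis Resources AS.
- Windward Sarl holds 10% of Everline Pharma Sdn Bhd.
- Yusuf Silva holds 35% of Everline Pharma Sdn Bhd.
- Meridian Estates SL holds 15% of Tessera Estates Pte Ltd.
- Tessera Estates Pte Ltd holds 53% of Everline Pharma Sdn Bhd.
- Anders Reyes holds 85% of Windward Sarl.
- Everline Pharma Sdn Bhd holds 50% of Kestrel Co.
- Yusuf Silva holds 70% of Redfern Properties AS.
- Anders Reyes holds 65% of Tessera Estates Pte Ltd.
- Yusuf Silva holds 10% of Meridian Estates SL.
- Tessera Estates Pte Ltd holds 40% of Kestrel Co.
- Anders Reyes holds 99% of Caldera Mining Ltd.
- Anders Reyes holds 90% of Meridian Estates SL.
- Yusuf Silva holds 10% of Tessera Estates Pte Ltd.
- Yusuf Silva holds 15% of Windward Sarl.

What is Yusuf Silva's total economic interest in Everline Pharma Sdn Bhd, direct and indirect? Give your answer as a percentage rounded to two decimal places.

42.60%

Yusuf reaches Everline along 4 paths.
Via Tessera: 10% × 53% = 5.3%.
Via Meridian → Tessera: 10% × 15% × 53% = 0.795%.
Direct stake: 35% = 35%.
Via Windward: 15% × 10% = 1.5%.
Total: 5.3% + 0.795% + 35% + 1.5% = 42.595%.
Rounded: 42.60%.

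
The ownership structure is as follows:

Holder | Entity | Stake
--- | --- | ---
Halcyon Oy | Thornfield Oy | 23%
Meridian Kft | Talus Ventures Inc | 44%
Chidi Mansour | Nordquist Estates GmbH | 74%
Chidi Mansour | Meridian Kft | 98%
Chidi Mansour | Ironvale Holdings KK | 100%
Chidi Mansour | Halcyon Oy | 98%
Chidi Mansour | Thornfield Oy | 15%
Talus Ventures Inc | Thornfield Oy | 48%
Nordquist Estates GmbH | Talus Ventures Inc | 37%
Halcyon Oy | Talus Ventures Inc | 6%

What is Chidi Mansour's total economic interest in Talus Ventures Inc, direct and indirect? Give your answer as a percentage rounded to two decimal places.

76.38%

Chidi reaches Talus along 3 paths.
Via Nordquist: 74% × 37% = 27.38%.
Via Meridian: 98% × 44% = 43.12%.
Via Halcyon: 98% × 6% = 5.88%.
Total: 27.38% + 43.12% + 5.88% = 76.38%.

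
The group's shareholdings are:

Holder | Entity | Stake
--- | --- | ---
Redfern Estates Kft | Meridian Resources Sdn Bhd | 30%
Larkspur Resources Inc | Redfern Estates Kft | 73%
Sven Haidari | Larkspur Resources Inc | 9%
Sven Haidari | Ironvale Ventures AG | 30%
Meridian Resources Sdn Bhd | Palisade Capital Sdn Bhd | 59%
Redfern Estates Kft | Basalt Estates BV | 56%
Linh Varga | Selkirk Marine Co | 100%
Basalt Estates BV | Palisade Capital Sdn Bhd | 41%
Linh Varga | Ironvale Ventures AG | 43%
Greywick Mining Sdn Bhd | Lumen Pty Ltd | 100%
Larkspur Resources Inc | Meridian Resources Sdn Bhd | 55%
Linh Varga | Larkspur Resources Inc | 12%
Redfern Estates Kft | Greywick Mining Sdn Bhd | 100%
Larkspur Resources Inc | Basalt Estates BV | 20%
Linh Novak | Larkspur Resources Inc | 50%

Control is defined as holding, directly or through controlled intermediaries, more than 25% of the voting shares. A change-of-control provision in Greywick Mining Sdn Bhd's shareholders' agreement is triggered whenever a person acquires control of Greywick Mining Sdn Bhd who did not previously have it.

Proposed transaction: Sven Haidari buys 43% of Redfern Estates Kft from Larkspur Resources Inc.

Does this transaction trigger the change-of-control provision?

Yes

The purchase adds only to Sven's holdings (Larkspur's stake shrinks), so Sven is the only person who could newly come to control Greywick.
Sven holds 30% of Ironvale, so Sven controls Ironvale.
Neither Sven nor any entity Sven controls holds any voting interest in Greywick.
So before the transaction, Sven does not control Greywick.
After the purchase, Sven holds 43% of Redfern directly, and Larkspur's stake falls to 30%.
Sven holds 43% of Redfern, so Sven controls Redfern.
Redfern holds 100% of Greywick, so Sven controls Greywick.
Sven did not control Greywick before and does after, so the clause is triggered.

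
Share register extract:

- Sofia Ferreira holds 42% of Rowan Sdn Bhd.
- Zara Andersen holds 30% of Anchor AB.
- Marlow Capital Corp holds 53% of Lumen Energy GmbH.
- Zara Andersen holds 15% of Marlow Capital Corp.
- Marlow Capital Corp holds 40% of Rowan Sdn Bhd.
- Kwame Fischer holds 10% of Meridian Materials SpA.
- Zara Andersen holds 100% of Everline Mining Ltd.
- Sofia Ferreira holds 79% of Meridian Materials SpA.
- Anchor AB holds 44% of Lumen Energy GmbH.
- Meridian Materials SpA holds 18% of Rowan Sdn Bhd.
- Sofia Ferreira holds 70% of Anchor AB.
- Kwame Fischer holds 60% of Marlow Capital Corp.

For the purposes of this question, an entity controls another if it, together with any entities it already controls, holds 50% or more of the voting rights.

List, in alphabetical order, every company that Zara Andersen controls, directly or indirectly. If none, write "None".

Zara holds 100% of Everline, so Zara controls Everline.
No other company's threshold is met.

Everline Mining Ltd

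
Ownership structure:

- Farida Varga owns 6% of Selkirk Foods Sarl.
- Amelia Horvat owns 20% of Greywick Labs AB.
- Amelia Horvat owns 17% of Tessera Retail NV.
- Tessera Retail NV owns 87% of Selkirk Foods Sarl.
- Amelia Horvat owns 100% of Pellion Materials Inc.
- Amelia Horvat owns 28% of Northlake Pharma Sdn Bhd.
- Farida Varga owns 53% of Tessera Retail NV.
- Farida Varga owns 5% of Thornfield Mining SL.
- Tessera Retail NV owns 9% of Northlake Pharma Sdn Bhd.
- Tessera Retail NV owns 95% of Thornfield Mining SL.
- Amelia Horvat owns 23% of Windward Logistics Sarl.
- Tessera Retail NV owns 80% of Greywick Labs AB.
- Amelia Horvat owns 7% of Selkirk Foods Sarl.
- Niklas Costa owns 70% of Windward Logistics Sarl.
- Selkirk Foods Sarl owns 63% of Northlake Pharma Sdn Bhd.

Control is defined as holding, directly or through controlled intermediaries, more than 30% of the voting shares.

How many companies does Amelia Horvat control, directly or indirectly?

1

Amelia holds 100% of Pellion, so Amelia controls Pellion.
No other company's threshold is met.
Amelia controls 1 company.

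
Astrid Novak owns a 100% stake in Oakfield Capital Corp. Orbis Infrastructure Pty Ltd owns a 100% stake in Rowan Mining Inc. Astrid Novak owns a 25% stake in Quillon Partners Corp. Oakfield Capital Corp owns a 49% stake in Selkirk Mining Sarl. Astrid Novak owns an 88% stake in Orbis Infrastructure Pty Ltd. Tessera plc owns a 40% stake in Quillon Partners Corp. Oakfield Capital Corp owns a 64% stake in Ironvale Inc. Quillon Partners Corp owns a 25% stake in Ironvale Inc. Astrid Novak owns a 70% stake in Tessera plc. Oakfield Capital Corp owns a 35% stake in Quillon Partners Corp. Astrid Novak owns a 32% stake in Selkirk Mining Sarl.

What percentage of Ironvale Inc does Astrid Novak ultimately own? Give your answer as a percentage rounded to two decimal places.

86.00%

Astrid reaches Ironvale along 4 paths.
Via Oakfield: 100% × 64% = 64%.
Via Oakfield → Quillon: 100% × 35% × 25% = 8.75%.
Via Tessera → Quillon: 70% × 40% × 25% = 7%.
Via Quillon: 25% × 25% = 6.25%.
Total: 64% + 8.75% + 7% + 6.25% = 86%.
Rounded: 86.00%.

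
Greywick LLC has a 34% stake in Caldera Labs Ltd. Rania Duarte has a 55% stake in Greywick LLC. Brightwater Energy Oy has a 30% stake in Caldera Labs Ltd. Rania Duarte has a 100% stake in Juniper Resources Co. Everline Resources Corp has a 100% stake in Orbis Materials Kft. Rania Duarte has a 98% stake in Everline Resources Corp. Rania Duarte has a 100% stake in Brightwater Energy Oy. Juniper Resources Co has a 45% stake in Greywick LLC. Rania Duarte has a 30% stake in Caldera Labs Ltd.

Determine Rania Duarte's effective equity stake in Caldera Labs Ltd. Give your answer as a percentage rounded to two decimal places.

94.00%

Rania reaches Caldera along 4 paths.
Via Greywick: 55% × 34% = 18.7%.
Via Juniper → Greywick: 100% × 45% × 34% = 15.3%.
Direct stake: 30% = 30%.
Via Brightwater: 100% × 30% = 30%.
Total: 18.7% + 15.3% + 30% + 30% = 94%.
Rounded: 94.00%.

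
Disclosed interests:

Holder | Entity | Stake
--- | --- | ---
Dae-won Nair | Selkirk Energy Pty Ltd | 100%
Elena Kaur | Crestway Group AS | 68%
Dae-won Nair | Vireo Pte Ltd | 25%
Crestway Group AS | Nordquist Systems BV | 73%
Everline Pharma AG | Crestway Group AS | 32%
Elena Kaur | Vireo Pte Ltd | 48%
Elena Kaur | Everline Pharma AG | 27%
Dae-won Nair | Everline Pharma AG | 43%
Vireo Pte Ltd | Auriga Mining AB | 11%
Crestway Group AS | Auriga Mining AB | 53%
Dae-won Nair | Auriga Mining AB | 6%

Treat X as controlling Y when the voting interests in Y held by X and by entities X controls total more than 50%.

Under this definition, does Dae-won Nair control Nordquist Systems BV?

No

Dae-won holds 100% of Selkirk, so Dae-won controls Selkirk.
Neither Dae-won nor any entity Dae-won controls holds any voting interest in Nordquist.
So Dae-won does not control Nordquist.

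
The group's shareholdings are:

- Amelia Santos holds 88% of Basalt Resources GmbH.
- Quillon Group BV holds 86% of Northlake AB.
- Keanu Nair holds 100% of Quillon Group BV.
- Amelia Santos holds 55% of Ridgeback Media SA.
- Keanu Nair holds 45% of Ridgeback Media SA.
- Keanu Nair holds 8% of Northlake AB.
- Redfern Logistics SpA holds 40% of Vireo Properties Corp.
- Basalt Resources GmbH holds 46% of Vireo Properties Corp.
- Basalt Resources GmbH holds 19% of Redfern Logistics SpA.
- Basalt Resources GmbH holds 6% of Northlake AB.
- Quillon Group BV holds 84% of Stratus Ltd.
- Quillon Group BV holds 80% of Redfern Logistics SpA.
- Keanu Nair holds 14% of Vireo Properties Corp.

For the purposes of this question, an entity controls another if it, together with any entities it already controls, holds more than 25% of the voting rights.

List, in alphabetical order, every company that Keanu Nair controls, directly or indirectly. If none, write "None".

Northlake AB, Quillon Group BV, Redfern Logistics SpA, Ridgeback Media SA, Stratus Ltd, Vireo Properties Corp

Keanu holds 100% of Quillon, so Keanu controls Quillon.
Quillon holds 80% of Redfern, so Keanu controls Redfern.
Keanu and Quillon together hold 8% + 86% = 94% of Northlake, so Keanu controls Northlake.
Redfern and Keanu together hold 40% + 14% = 54% of Vireo, so Keanu controls Vireo.
Keanu holds 45% of Ridgeback, so Keanu controls Ridgeback.
Quillon holds 84% of Stratus, so Keanu controls Stratus.
No other company's threshold is met.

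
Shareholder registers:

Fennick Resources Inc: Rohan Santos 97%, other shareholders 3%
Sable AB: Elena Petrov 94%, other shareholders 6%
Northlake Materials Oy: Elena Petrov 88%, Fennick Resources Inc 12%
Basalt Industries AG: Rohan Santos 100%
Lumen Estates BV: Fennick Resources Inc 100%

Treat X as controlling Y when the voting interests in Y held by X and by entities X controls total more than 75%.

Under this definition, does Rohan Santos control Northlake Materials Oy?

Rohan holds 97% of Fennick, so Rohan controls Fennick.
Rohan holds 100% of Basalt, so Rohan controls Basalt.
Fennick holds 100% of Lumen, so Rohan controls Lumen.
In Northlake, Rohan's side holds only 12%, not > 75%.
So Rohan does not control Northlake.

No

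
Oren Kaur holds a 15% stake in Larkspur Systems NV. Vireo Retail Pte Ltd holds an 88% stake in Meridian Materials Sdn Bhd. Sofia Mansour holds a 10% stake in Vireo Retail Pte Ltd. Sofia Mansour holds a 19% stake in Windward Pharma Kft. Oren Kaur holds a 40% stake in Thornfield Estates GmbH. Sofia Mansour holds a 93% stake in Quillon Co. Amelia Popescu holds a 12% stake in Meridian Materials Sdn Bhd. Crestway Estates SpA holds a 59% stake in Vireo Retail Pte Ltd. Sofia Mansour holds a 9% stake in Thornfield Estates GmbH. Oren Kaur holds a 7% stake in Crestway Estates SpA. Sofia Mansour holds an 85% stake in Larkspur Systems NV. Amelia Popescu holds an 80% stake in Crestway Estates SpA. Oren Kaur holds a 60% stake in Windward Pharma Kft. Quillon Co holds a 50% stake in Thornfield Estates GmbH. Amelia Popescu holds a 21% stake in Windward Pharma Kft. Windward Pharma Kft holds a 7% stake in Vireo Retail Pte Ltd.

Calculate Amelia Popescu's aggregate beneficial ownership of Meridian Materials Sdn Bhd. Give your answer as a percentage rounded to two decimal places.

54.83%

Amelia reaches Meridian along 3 paths.
Via Crestway → Vireo: 80% × 59% × 88% = 41.536%.
Via Windward → Vireo: 21% × 7% × 88% = 1.2936%.
Direct stake: 12% = 12%.
Total: 41.536% + 1.2936% + 12% = 54.8296%.
Rounded: 54.83%.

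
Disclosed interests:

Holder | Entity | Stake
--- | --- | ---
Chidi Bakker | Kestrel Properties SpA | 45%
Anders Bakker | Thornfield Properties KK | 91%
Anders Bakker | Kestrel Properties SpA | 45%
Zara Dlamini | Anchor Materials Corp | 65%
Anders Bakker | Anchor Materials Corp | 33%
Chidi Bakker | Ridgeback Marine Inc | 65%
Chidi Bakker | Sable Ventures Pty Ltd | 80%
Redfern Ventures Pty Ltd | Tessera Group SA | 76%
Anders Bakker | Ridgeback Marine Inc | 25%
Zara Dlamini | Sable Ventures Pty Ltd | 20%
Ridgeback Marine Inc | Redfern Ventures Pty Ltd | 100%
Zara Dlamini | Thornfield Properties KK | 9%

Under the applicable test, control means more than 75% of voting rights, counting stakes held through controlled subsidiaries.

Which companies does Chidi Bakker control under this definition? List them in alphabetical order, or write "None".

Chidi holds 80% of Sable, so Chidi controls Sable.
No other company's threshold is met.

Sable Ventures Pty Ltd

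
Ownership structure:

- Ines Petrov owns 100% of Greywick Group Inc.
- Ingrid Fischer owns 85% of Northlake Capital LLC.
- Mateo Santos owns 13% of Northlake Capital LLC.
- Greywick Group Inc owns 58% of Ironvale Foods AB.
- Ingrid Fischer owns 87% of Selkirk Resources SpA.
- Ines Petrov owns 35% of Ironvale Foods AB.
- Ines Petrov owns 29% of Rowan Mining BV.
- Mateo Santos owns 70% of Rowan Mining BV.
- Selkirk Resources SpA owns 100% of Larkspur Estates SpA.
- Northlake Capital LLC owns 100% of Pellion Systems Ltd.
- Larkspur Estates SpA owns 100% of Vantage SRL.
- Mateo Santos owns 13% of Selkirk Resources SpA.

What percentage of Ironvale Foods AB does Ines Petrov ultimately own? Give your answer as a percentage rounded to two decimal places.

Ines reaches Ironvale along 2 paths.
Via Greywick: 100% × 58% = 58%.
Direct stake: 35% = 35%.
Total: 58% + 35% = 93%.
Rounded: 93.00%.

93.00%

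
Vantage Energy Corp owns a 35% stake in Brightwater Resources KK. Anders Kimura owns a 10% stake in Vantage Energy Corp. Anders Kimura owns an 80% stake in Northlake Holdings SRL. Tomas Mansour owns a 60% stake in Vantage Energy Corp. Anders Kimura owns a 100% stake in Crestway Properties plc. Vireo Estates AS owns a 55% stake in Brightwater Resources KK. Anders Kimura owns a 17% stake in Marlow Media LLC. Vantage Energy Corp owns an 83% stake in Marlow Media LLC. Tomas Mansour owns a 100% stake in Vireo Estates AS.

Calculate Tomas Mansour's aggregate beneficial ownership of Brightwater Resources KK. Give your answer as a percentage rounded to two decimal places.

76.00%

Tomas reaches Brightwater along 2 paths.
Via Vantage: 60% × 35% = 21%.
Via Vireo: 100% × 55% = 55%.
Total: 21% + 55% = 76%.
Rounded: 76.00%.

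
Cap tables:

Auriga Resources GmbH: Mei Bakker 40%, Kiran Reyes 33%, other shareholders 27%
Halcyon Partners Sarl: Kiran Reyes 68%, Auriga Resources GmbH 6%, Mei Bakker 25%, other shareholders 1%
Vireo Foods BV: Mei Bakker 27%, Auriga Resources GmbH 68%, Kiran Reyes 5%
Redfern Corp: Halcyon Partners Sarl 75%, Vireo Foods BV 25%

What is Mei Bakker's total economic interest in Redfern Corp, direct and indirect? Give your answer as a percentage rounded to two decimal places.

34.10%

Mei reaches Redfern along 4 paths.
Via Auriga → Halcyon: 40% × 6% × 75% = 1.8%.
Via Halcyon: 25% × 75% = 18.75%.
Via Vireo: 27% × 25% = 6.75%.
Via Auriga → Vireo: 40% × 68% × 25% = 6.8%.
Total: 1.8% + 18.75% + 6.75% + 6.8% = 34.1%.
Rounded: 34.10%.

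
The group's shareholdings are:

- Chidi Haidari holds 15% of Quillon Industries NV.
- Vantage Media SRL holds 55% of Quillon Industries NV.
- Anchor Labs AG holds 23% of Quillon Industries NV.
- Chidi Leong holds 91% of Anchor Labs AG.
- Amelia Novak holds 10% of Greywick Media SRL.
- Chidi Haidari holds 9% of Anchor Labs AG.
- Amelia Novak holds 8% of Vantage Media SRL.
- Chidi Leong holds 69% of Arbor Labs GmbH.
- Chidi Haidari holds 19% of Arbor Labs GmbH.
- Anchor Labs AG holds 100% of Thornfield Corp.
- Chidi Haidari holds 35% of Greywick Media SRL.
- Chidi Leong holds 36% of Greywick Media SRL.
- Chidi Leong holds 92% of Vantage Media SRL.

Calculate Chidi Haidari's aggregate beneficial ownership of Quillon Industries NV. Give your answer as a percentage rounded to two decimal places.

Chidi Haidari reaches Quillon along 2 paths.
Via Anchor: 9% × 23% = 2.07%.
Direct stake: 15% = 15%.
Total: 2.07% + 15% = 17.07%.

17.07%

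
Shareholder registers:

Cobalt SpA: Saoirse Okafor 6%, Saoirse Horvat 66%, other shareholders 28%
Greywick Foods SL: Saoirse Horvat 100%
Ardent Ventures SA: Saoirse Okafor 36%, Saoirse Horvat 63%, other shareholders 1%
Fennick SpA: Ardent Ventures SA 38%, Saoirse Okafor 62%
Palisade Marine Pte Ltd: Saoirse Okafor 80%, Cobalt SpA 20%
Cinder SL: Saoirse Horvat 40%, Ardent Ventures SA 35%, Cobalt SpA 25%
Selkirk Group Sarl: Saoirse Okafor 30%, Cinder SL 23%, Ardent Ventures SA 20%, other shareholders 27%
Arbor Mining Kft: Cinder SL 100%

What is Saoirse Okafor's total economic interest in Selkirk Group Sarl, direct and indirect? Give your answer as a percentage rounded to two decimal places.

Saoirse Okafor reaches Selkirk along 4 paths.
Direct stake: 30% = 30%.
Via Ardent → Cinder: 36% × 35% × 23% = 2.898%.
Via Cobalt → Cinder: 6% × 25% × 23% = 0.345%.
Via Ardent: 36% × 20% = 7.2%.
Total: 30% + 2.898% + 0.345% + 7.2% = 40.443%.
Rounded: 40.44%.

40.44%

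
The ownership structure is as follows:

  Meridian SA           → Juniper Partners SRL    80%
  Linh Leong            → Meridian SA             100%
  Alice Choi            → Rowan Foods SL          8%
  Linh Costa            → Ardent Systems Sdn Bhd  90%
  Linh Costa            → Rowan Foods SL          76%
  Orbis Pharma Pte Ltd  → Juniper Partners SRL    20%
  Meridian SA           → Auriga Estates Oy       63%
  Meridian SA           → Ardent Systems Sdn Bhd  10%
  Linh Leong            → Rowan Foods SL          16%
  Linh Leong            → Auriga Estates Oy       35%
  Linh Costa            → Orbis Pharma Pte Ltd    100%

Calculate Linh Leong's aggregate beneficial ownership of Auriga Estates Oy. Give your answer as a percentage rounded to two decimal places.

Linh Leong reaches Auriga along 2 paths.
Direct stake: 35% = 35%.
Via Meridian: 100% × 63% = 63%.
Total: 35% + 63% = 98%.
Rounded: 98.00%.

98.00%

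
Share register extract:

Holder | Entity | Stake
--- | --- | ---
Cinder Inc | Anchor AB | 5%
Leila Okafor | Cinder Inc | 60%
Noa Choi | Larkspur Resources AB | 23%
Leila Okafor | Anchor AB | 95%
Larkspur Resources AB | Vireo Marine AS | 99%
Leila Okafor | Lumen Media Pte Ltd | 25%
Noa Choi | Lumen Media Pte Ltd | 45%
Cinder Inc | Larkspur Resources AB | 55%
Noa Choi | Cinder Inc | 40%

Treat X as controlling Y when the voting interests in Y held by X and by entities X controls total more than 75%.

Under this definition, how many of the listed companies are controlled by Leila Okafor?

Leila holds 95% of Anchor, so Leila controls Anchor.
No other company's threshold is met.
Leila controls 1 company.

1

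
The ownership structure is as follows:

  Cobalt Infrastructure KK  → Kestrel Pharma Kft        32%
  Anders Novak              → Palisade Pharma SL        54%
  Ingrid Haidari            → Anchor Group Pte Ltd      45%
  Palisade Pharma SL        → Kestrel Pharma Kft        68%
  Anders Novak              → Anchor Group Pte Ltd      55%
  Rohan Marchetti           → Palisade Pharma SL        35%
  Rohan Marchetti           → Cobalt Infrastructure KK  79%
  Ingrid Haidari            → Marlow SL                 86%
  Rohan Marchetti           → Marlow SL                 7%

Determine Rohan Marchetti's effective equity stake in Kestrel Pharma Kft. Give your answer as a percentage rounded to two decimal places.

49.08%

Rohan reaches Kestrel along 2 paths.
Via Cobalt: 79% × 32% = 25.28%.
Via Palisade: 35% × 68% = 23.8%.
Total: 25.28% + 23.8% = 49.08%.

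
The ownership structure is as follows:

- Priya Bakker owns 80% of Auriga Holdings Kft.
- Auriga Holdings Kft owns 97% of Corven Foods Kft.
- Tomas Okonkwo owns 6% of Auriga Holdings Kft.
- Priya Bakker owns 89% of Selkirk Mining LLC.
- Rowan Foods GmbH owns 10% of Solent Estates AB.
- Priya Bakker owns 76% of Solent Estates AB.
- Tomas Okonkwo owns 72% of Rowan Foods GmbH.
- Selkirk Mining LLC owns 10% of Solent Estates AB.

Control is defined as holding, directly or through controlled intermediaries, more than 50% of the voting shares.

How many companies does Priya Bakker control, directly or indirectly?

Priya holds 89% of Selkirk, so Priya controls Selkirk.
Priya holds 80% of Auriga, so Priya controls Auriga.
Selkirk and Priya together hold 10% + 76% = 86% of Solent, so Priya controls Solent.
Auriga holds 97% of Corven, so Priya controls Corven.
No other company's threshold is met.
Priya controls 4 companies.

4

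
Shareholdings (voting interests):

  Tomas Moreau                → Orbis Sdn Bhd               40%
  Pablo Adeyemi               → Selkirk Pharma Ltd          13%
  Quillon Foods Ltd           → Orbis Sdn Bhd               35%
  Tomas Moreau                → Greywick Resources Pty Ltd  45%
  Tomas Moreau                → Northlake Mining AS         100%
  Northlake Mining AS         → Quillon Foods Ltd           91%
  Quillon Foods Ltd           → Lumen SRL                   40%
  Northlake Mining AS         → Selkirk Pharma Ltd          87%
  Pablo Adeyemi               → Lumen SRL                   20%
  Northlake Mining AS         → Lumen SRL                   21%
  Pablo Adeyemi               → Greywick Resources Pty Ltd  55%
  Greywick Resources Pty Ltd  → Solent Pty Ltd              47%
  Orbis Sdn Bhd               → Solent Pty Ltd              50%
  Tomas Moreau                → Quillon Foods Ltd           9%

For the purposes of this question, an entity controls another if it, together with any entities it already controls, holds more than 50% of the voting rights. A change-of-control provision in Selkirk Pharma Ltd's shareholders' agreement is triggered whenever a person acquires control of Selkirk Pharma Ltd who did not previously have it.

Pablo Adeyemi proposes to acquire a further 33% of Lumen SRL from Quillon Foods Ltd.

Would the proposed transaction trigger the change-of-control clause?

The purchase adds only to Pablo's holdings (Quillon's stake shrinks), so Pablo is the only person who could newly come to control Selkirk.
Pablo holds 55% of Greywick, so Pablo controls Greywick.
In Selkirk, Pablo's side holds only 13%, not > 50%.
So before the transaction, Pablo does not control Selkirk.
After the purchase, Pablo's direct stake in Lumen rises to 20% + 33% = 53%, and Quillon's stake falls to 7%.
Pablo holds 53% of Lumen, so Pablo controls Lumen.
After the transaction, Pablo's side holds 13% of Selkirk, not > 50%, so Pablo still does not control Selkirk.
No new person acquires control, so the clause is not triggered.

No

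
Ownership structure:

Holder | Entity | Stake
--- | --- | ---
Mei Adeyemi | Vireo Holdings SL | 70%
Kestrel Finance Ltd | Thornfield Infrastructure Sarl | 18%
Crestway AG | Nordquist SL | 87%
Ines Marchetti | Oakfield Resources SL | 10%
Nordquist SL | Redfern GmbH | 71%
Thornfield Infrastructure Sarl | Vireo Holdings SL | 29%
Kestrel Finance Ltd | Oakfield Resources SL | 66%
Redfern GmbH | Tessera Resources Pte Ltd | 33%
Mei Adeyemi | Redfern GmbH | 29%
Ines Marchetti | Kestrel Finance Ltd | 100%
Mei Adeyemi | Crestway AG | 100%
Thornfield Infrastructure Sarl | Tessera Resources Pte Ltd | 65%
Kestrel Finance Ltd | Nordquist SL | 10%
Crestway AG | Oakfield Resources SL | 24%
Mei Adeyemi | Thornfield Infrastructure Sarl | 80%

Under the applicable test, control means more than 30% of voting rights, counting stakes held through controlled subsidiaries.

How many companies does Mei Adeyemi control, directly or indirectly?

6

Mei holds 100% of Crestway, so Mei controls Crestway.
Mei holds 80% of Thornfield, so Mei controls Thornfield.
Crestway holds 87% of Nordquist, so Mei controls Nordquist.
Mei and Nordquist together hold 29% + 71% = 100% of Redfern, so Mei controls Redfern.
Redfern and Thornfield together hold 33% + 65% = 98% of Tessera, so Mei controls Tessera.
Thornfield and Mei together hold 29% + 70% = 99% of Vireo, so Mei controls Vireo.
No other company's threshold is met.
Mei controls 6 companies.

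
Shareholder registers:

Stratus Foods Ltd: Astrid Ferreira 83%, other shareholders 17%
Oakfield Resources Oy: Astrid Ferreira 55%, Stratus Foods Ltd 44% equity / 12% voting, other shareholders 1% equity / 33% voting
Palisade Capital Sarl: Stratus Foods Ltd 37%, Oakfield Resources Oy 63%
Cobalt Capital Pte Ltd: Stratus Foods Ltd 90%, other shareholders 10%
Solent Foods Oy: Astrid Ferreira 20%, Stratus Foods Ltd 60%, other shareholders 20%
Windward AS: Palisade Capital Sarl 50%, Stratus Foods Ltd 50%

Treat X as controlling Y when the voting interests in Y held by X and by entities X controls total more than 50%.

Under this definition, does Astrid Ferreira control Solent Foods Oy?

Astrid holds 83% of Stratus, so Astrid controls Stratus.
Astrid and Stratus together hold 20% + 60% = 80% of Solent, so Astrid controls Solent.

Yes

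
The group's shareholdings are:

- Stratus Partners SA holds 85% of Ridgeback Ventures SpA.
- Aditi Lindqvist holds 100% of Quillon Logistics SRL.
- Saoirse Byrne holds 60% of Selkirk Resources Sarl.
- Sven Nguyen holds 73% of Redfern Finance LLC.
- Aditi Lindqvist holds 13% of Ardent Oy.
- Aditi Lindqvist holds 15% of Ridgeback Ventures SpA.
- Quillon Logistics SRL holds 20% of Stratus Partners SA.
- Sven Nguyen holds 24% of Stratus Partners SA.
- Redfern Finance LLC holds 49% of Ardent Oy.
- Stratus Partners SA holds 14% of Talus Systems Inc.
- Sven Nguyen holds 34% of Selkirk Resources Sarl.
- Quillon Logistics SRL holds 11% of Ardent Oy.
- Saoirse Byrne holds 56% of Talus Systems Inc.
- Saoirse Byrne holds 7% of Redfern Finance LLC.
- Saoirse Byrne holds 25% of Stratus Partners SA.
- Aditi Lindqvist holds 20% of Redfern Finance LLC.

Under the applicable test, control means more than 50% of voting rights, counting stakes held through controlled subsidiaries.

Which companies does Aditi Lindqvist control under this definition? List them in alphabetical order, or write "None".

Aditi holds 100% of Quillon, so Aditi controls Quillon.
No other company's threshold is met.

Quillon Logistics SRL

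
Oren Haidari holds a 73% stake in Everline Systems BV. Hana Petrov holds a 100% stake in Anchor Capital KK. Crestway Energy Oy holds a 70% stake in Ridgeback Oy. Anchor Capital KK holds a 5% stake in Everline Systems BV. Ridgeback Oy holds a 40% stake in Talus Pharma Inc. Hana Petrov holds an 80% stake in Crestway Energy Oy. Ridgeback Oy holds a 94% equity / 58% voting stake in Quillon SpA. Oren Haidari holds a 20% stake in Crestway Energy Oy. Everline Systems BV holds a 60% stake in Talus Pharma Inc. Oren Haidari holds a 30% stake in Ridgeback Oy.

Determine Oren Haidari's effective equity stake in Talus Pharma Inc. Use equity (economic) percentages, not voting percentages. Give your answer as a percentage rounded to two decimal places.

Oren reaches Talus along 3 paths.
Via Ridgeback: 30% × 40% = 12%.
Via Crestway → Ridgeback: 20% × 70% × 40% = 5.6%.
Via Everline: 73% × 60% = 43.8%.
Total: 12% + 5.6% + 43.8% = 61.4%.
Rounded: 61.40%.

61.40%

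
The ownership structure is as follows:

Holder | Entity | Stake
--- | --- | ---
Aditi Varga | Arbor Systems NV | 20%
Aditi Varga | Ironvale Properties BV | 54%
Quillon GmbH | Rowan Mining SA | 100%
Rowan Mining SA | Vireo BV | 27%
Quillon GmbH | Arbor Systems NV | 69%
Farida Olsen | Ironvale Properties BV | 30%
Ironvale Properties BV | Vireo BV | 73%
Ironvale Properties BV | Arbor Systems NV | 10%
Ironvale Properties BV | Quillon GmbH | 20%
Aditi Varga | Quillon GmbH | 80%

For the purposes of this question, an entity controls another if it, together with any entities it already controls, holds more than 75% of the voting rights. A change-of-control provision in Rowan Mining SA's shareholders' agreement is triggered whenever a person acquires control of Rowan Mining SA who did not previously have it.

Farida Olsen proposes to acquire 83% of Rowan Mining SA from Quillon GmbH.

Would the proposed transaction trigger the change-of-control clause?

The purchase adds only to Farida's holdings (Quillon's stake shrinks), so Farida is the only person who could newly come to control Rowan.
Farida's largest direct stake is 30% in Ironvale, which does not meet the threshold, so Farida controls no company.
Neither Farida nor any entity Farida controls holds any voting interest in Rowan.
So before the transaction, Farida does not control Rowan.
After the purchase, Farida holds 83% of Rowan directly, and Quillon's stake falls to 17%.
Farida holds 83% of Rowan, so Farida controls Rowan.
Farida did not control Rowan before and does after, so the clause is triggered.

Yes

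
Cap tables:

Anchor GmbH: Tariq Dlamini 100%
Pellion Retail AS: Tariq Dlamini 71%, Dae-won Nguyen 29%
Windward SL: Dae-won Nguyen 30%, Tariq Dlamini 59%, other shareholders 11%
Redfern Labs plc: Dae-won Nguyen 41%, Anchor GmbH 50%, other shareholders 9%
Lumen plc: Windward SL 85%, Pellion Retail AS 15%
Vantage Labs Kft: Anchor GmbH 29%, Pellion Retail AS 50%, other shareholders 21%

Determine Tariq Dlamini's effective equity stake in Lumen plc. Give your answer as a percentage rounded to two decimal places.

60.80%

Tariq reaches Lumen along 2 paths.
Via Windward: 59% × 85% = 50.15%.
Via Pellion: 71% × 15% = 10.65%.
Total: 50.15% + 10.65% = 60.8%.
Rounded: 60.80%.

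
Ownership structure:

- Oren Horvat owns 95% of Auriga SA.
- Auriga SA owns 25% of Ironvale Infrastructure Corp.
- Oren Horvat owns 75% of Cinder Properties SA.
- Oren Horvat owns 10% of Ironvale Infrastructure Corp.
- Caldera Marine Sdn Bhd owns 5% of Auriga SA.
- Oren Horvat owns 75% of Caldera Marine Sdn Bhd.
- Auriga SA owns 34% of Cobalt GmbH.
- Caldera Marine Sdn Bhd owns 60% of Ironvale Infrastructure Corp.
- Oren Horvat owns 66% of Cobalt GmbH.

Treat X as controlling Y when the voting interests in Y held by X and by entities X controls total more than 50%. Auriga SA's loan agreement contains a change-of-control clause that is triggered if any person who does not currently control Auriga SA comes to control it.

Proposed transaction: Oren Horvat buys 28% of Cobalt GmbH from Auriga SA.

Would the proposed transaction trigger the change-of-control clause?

The purchase adds only to Oren's holdings (Auriga's stake shrinks), so Oren is the only person who could newly come to control Auriga.
Oren holds 75% of Caldera, so Oren controls Caldera.
Oren and Caldera together hold 95% + 5% = 100% of Auriga, so Oren controls Auriga.
So Oren already controls Auriga before the transaction.
After the purchase, Oren's direct stake in Cobalt rises to 66% + 28% = 94%, and Auriga's stake falls to 6%.
Oren controlled Auriga already, so this is not a new person acquiring control; every other person's position is unchanged or reduced.
No new person acquires control, so the clause is not triggered.

No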